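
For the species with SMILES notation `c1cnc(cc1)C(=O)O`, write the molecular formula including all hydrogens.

Heavy atoms from the SMILES: 6 C, 1 N, 2 O.
Implicit hydrogens by atom environment:
  4 × C (aromatic): 1 H each → 4
  1 × C (aromatic): no H
  1 × C: no H
  1 × N (aromatic): no H
  1 × O: 1 H
  1 × O: no H
  Total hydrogens = 5.
Molecular formula: C6H5NO2

C6H5NO2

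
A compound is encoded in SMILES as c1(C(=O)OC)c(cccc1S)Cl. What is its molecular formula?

C8H7ClO2S

Heavy atoms from the SMILES: 8 C, 1 Cl, 2 O, 1 S.
Implicit hydrogens by atom environment:
  3 × C (aromatic): 1 H each → 3
  3 × C (aromatic): no H
  2 × O: no H
  1 × C: 3 H
  1 × C: no H
  1 × Cl: no H
  1 × S: 1 H
  Total hydrogens = 7.
Molecular formula: C8H7ClO2S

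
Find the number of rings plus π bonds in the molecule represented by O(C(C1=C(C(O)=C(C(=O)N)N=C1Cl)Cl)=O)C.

6

Molecular formula from the SMILES: C8H6Cl2N2O4.
DoU = (2C + 2 + N − H − X)/2 = (2·8 + 2 + 2 − 6 − 2)/2 = 12/2 = 6.
(Structurally: 1 ring(s) + 5 π bond(s) = 6.)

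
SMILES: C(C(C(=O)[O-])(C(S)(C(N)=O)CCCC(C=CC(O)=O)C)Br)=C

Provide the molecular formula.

Heavy atoms from the SMILES: 1 Br, 14 C, 1 N, 5 O, 1 S.
Implicit hydrogens by atom environment:
  5 × C: no H
  4 × C: 2 H each → 8
  4 × C: 1 H each → 4
  3 × O: no H
  1 × Br: no H
  1 × C: 3 H
  1 × N: 2 H
  1 × O: 1 H
  1 × O (charge -1): no H
  1 × S: 1 H
  Total hydrogens = 19.
Net charge -1.
Molecular formula: C14H19BrNO5S-

C14H19BrNO5S-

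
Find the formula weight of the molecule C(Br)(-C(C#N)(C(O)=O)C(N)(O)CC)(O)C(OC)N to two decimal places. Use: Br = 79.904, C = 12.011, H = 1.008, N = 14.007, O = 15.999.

Molecular formula: C9H16BrN3O5.
M = 1×79.904 + 9×12.011 + 16×1.008 + 3×14.007 + 5×15.999 = 326.15 g/mol.

326.15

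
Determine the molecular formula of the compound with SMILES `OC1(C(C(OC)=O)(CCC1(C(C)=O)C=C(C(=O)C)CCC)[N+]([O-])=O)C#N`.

Heavy atoms from the SMILES: 17 C, 2 N, 7 O.
Implicit hydrogens by atom environment:
  8 × C: no H
  5 × O: no H
  4 × C: 3 H each → 12
  4 × C: 2 H each → 8
  1 × C: 1 H
  1 × N (charge +1): no H
  1 × N: no H
  1 × O: 1 H
  1 × O (charge -1): no H
  Total hydrogens = 22.
Molecular formula: C17H22N2O7

C17H22N2O7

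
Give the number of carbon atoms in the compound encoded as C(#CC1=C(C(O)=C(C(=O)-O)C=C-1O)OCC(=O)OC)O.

12

The symbol for carbon appears 12 times in the SMILES.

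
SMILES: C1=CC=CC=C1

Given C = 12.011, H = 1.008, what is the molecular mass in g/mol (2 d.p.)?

Molecular formula: C6H6.
M = 6×12.011 + 6×1.008 = 78.11 g/mol.

78.11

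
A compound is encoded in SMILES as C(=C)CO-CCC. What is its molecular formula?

C6H12O

Heavy atoms from the SMILES: 6 C, 1 O.
Implicit hydrogens by atom environment:
  4 × C: 2 H each → 8
  1 × C: 3 H
  1 × C: 1 H
  1 × O: no H
  Total hydrogens = 12.
Molecular formula: C6H12O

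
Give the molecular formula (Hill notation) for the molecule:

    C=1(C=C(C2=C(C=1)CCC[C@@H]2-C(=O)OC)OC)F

C13H15FO3

Heavy atoms from the SMILES: 13 C, 1 F, 3 O.
Implicit hydrogens by atom environment:
  4 × C (aromatic): no H
  3 × C: 2 H each → 6
  3 × O: no H
  2 × C: 3 H each → 6
  2 × C (aromatic): 1 H each → 2
  1 × C: 1 H
  1 × C: no H
  1 × F: no H
  Total hydrogens = 15.
Molecular formula: C13H15FO3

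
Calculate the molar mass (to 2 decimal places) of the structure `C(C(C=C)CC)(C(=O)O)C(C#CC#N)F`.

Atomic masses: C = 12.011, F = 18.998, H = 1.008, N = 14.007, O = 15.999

Molecular formula: C11H12FNO2.
M = 11×12.011 + 1×18.998 + 12×1.008 + 1×14.007 + 2×15.999 = 209.22 g/mol.

209.22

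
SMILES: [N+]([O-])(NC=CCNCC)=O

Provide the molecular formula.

Heavy atoms from the SMILES: 5 C, 3 N, 2 O.
Implicit hydrogens by atom environment:
  2 × C: 2 H each → 4
  2 × C: 1 H each → 2
  2 × N: 1 H each → 2
  1 × C: 3 H
  1 × N (charge +1): no H
  1 × O: no H
  1 × O (charge -1): no H
  Total hydrogens = 11.
Molecular formula: C5H11N3O2

C5H11N3O2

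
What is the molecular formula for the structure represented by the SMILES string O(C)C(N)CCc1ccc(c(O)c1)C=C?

Heavy atoms from the SMILES: 12 C, 1 N, 2 O.
Implicit hydrogens by atom environment:
  3 × C: 2 H each → 6
  3 × C (aromatic): 1 H each → 3
  3 × C (aromatic): no H
  2 × C: 1 H each → 2
  1 × C: 3 H
  1 × N: 2 H
  1 × O: 1 H
  1 × O: no H
  Total hydrogens = 17.
Molecular formula: C12H17NO2

C12H17NO2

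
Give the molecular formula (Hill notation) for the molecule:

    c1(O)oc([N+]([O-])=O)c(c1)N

Heavy atoms from the SMILES: 4 C, 2 N, 4 O.
Implicit hydrogens by atom environment:
  3 × C (aromatic): no H
  1 × C (aromatic): 1 H
  1 × N: 2 H
  1 × N (charge +1): no H
  1 × O: 1 H
  1 × O (aromatic): no H
  1 × O: no H
  1 × O (charge -1): no H
  Total hydrogens = 4.
Molecular formula: C4H4N2O4

C4H4N2O4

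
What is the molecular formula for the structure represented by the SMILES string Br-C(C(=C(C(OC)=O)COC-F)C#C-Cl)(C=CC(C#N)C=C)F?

Heavy atoms from the SMILES: 1 Br, 15 C, 1 Cl, 2 F, 1 N, 3 O.
Implicit hydrogens by atom environment:
  7 × C: no H
  4 × C: 1 H each → 4
  3 × C: 2 H each → 6
  3 × O: no H
  2 × F: no H
  1 × Br: no H
  1 × C: 3 H
  1 × Cl: no H
  1 × N: no H
  Total hydrogens = 13.
Molecular formula: C15H13BrClF2NO3

C15H13BrClF2NO3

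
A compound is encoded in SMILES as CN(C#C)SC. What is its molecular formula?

Heavy atoms from the SMILES: 4 C, 1 N, 1 S.
Implicit hydrogens by atom environment:
  2 × C: 3 H each → 6
  1 × C: 1 H
  1 × C: no H
  1 × N: no H
  1 × S: no H
  Total hydrogens = 7.
Molecular formula: C4H7NS

C4H7NS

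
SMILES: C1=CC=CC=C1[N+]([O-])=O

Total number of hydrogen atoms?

Hydrogens are implicit in SMILES; fill each atom to its normal valence:
  5 × C (aromatic): 1 H each → 5
  1 × C (aromatic): no H
  1 × N (charge +1): no H
  1 × O: no H
  1 × O (charge -1): no H
  Total hydrogens = 5.

5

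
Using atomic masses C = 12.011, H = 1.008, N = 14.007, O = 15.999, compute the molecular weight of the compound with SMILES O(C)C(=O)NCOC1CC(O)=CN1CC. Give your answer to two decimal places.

216.24

Molecular formula: C9H16N2O4.
M = 9×12.011 + 16×1.008 + 2×14.007 + 4×15.999 = 216.24 g/mol.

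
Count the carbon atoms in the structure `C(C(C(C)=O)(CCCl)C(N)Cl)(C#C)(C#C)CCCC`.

15

The symbol for carbon appears 15 times in the SMILES. (Cl is a single chlorine, not C + l.)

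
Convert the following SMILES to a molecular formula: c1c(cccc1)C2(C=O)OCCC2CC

C13H16O2

Heavy atoms from the SMILES: 13 C, 2 O.
Implicit hydrogens by atom environment:
  5 × C (aromatic): 1 H each → 5
  3 × C: 2 H each → 6
  2 × C: 1 H each → 2
  2 × O: no H
  1 × C: 3 H
  1 × C: no H
  1 × C (aromatic): no H
  Total hydrogens = 16.
Molecular formula: C13H16O2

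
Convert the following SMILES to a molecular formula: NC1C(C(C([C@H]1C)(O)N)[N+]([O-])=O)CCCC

C10H21N3O3

Heavy atoms from the SMILES: 10 C, 3 N, 3 O.
Implicit hydrogens by atom environment:
  4 × C: 1 H each → 4
  3 × C: 2 H each → 6
  2 × C: 3 H each → 6
  2 × N: 2 H each → 4
  1 × C: no H
  1 × N (charge +1): no H
  1 × O: 1 H
  1 × O: no H
  1 × O (charge -1): no H
  Total hydrogens = 21.
Molecular formula: C10H21N3O3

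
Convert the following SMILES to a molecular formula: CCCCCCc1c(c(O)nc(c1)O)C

C12H19NO2

Heavy atoms from the SMILES: 12 C, 1 N, 2 O.
Implicit hydrogens by atom environment:
  5 × C: 2 H each → 10
  4 × C (aromatic): no H
  2 × C: 3 H each → 6
  2 × O: 1 H each → 2
  1 × C (aromatic): 1 H
  1 × N (aromatic): no H
  Total hydrogens = 19.
Molecular formula: C12H19NO2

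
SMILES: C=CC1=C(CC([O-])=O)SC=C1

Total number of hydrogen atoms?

Hydrogens are implicit in SMILES; fill each atom to its normal valence:
  2 × C: 2 H each → 4
  2 × C (aromatic): 1 H each → 2
  2 × C (aromatic): no H
  1 × C: 1 H
  1 × C: no H
  1 × O: no H
  1 × O (charge -1): no H
  1 × S (aromatic): no H
  Total hydrogens = 7.

7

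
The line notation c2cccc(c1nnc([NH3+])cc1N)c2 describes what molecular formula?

Heavy atoms from the SMILES: 10 C, 4 N.
Implicit hydrogens by atom environment:
  6 × C (aromatic): 1 H each → 6
  4 × C (aromatic): no H
  2 × N (aromatic): no H
  1 × N (charge +1): 3 H
  1 × N: 2 H
  Total hydrogens = 11.
Net charge +1.
Molecular formula: C10H11N4+

C10H11N4+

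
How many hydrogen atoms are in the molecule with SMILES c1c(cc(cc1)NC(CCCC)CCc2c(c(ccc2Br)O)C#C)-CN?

Hydrogens are implicit in SMILES; fill each atom to its normal valence:
  6 × C: 2 H each → 12
  6 × C (aromatic): 1 H each → 6
  6 × C (aromatic): no H
  2 × C: 1 H each → 2
  1 × Br: no H
  1 × C: 3 H
  1 × C: no H
  1 × N: 2 H
  1 × N: 1 H
  1 × O: 1 H
  Total hydrogens = 27.

27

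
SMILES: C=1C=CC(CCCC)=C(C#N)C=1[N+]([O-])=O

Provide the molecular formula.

C11H12N2O2

Heavy atoms from the SMILES: 11 C, 2 N, 2 O.
Implicit hydrogens by atom environment:
  3 × C: 2 H each → 6
  3 × C (aromatic): 1 H each → 3
  3 × C (aromatic): no H
  1 × C: 3 H
  1 × C: no H
  1 × N (charge +1): no H
  1 × N: no H
  1 × O: no H
  1 × O (charge -1): no H
  Total hydrogens = 12.
Molecular formula: C11H12N2O2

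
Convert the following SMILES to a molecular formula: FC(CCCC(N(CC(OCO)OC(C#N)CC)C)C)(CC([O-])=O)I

Heavy atoms from the SMILES: 16 C, 1 F, 1 I, 2 N, 5 O.
Implicit hydrogens by atom environment:
  7 × C: 2 H each → 14
  3 × C: 3 H each → 9
  3 × C: 1 H each → 3
  3 × C: no H
  3 × O: no H
  2 × N: no H
  1 × F: no H
  1 × I: no H
  1 × O: 1 H
  1 × O (charge -1): no H
  Total hydrogens = 27.
Net charge -1.
Molecular formula: C16H27FIN2O5-

C16H27FIN2O5-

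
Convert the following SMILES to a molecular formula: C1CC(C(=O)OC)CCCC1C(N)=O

C10H17NO3

Heavy atoms from the SMILES: 10 C, 1 N, 3 O.
Implicit hydrogens by atom environment:
  5 × C: 2 H each → 10
  3 × O: no H
  2 × C: 1 H each → 2
  2 × C: no H
  1 × C: 3 H
  1 × N: 2 H
  Total hydrogens = 17.
Molecular formula: C10H17NO3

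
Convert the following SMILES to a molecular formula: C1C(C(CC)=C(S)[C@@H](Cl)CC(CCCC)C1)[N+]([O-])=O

C14H24ClNO2S

Heavy atoms from the SMILES: 14 C, 1 Cl, 1 N, 2 O, 1 S.
Implicit hydrogens by atom environment:
  7 × C: 2 H each → 14
  3 × C: 1 H each → 3
  2 × C: 3 H each → 6
  2 × C: no H
  1 × Cl: no H
  1 × N (charge +1): no H
  1 × O: no H
  1 × O (charge -1): no H
  1 × S: 1 H
  Total hydrogens = 24.
Molecular formula: C14H24ClNO2S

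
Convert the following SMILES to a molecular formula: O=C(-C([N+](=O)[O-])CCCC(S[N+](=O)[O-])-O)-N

Heavy atoms from the SMILES: 6 C, 3 N, 6 O, 1 S.
Implicit hydrogens by atom environment:
  3 × C: 2 H each → 6
  3 × O: no H
  2 × C: 1 H each → 2
  2 × N (charge +1): no H
  2 × O (charge -1): no H
  1 × C: no H
  1 × N: 2 H
  1 × O: 1 H
  1 × S: no H
  Total hydrogens = 11.
Molecular formula: C6H11N3O6S

C6H11N3O6S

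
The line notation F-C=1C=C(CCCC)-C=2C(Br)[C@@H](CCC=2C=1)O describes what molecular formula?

C14H18BrFO

Heavy atoms from the SMILES: 1 Br, 14 C, 1 F, 1 O.
Implicit hydrogens by atom environment:
  5 × C: 2 H each → 10
  4 × C (aromatic): no H
  2 × C (aromatic): 1 H each → 2
  2 × C: 1 H each → 2
  1 × Br: no H
  1 × C: 3 H
  1 × F: no H
  1 × O: 1 H
  Total hydrogens = 18.
Molecular formula: C14H18BrFO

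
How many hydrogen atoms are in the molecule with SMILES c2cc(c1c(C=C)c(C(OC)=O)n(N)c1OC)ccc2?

Hydrogens are implicit in SMILES; fill each atom to its normal valence:
  5 × C (aromatic): 1 H each → 5
  5 × C (aromatic): no H
  3 × O: no H
  2 × C: 3 H each → 6
  1 × C: 2 H
  1 × C: 1 H
  1 × C: no H
  1 × N: 2 H
  1 × N (aromatic): no H
  Total hydrogens = 16.

16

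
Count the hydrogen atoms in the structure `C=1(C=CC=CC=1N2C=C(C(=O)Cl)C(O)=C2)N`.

9

Hydrogens are implicit in SMILES; fill each atom to its normal valence:
  6 × C (aromatic): 1 H each → 6
  4 × C (aromatic): no H
  1 × C: no H
  1 × Cl: no H
  1 × N: 2 H
  1 × N (aromatic): no H
  1 × O: 1 H
  1 × O: no H
  Total hydrogens = 9.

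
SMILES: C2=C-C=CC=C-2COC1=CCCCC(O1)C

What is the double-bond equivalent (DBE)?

6

Molecular formula from the SMILES: C14H18O2.
DoU = (2C + 2 + N − H − X)/2 = (2·14 + 2 + 0 − 18 − 0)/2 = 12/2 = 6.
(Structurally: 2 ring(s) + 4 π bond(s) = 6.)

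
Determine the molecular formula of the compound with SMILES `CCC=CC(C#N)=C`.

C7H9N

Heavy atoms from the SMILES: 7 C, 1 N.
Implicit hydrogens by atom environment:
  2 × C: 2 H each → 4
  2 × C: 1 H each → 2
  2 × C: no H
  1 × C: 3 H
  1 × N: no H
  Total hydrogens = 9.
Molecular formula: C7H9N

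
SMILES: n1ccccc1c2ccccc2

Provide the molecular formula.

C11H9N

Heavy atoms from the SMILES: 11 C, 1 N.
Implicit hydrogens by atom environment:
  9 × C (aromatic): 1 H each → 9
  2 × C (aromatic): no H
  1 × N (aromatic): no H
  Total hydrogens = 9.
Molecular formula: C11H9N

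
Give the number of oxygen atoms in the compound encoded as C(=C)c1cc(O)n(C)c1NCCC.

The symbol for oxygen appears 1 time in the SMILES.

1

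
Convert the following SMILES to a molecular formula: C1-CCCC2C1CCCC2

Heavy atoms from the SMILES: 10 C.
Implicit hydrogens by atom environment:
  8 × C: 2 H each → 16
  2 × C: 1 H each → 2
  Total hydrogens = 18.
Molecular formula: C10H18

C10H18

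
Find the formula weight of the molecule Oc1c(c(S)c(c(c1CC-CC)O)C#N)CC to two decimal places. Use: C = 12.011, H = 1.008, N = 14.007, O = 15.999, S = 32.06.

Molecular formula: C13H17NO2S.
M = 13×12.011 + 17×1.008 + 1×14.007 + 2×15.999 + 1×32.06 = 251.34 g/mol.

251.34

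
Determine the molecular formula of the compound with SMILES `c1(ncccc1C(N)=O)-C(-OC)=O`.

Heavy atoms from the SMILES: 8 C, 2 N, 3 O.
Implicit hydrogens by atom environment:
  3 × C (aromatic): 1 H each → 3
  3 × O: no H
  2 × C (aromatic): no H
  2 × C: no H
  1 × C: 3 H
  1 × N: 2 H
  1 × N (aromatic): no H
  Total hydrogens = 8.
Molecular formula: C8H8N2O3

C8H8N2O3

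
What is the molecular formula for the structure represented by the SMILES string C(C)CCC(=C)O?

C6H12O

Heavy atoms from the SMILES: 6 C, 1 O.
Implicit hydrogens by atom environment:
  4 × C: 2 H each → 8
  1 × C: 3 H
  1 × C: no H
  1 × O: 1 H
  Total hydrogens = 12.
Molecular formula: C6H12O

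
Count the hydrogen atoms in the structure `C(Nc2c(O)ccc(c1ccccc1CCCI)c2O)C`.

20

Hydrogens are implicit in SMILES; fill each atom to its normal valence:
  6 × C (aromatic): 1 H each → 6
  6 × C (aromatic): no H
  4 × C: 2 H each → 8
  2 × O: 1 H each → 2
  1 × C: 3 H
  1 × I: no H
  1 × N: 1 H
  Total hydrogens = 20.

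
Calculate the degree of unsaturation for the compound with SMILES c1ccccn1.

Molecular formula from the SMILES: C5H5N.
DoU = (2C + 2 + N − H − X)/2 = (2·5 + 2 + 1 − 5 − 0)/2 = 8/2 = 4.
(Structurally: 1 ring(s) + 3 π bond(s) = 4.)

4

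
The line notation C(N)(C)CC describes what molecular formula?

Heavy atoms from the SMILES: 4 C, 1 N.
Implicit hydrogens by atom environment:
  2 × C: 3 H each → 6
  1 × C: 2 H
  1 × C: 1 H
  1 × N: 2 H
  Total hydrogens = 11.
Molecular formula: C4H11N

C4H11N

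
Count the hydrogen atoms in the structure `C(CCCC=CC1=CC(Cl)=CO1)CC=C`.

Hydrogens are implicit in SMILES; fill each atom to its normal valence:
  6 × C: 2 H each → 12
  3 × C: 1 H each → 3
  2 × C (aromatic): 1 H each → 2
  2 × C (aromatic): no H
  1 × Cl: no H
  1 × O (aromatic): no H
  Total hydrogens = 17.

17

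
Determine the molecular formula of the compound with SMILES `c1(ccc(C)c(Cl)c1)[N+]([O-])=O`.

Heavy atoms from the SMILES: 7 C, 1 Cl, 1 N, 2 O.
Implicit hydrogens by atom environment:
  3 × C (aromatic): 1 H each → 3
  3 × C (aromatic): no H
  1 × C: 3 H
  1 × Cl: no H
  1 × N (charge +1): no H
  1 × O: no H
  1 × O (charge -1): no H
  Total hydrogens = 6.
Molecular formula: C7H6ClNO2

C7H6ClNO2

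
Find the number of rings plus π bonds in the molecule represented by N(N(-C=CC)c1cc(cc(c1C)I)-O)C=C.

6

Molecular formula from the SMILES: C12H15IN2O.
DoU = (2C + 2 + N − H − X)/2 = (2·12 + 2 + 2 − 15 − 1)/2 = 12/2 = 6.
(Structurally: 1 ring(s) + 5 π bond(s) = 6.)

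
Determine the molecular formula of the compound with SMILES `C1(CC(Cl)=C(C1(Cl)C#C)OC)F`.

C8H7Cl2FO

Heavy atoms from the SMILES: 8 C, 2 Cl, 1 F, 1 O.
Implicit hydrogens by atom environment:
  4 × C: no H
  2 × C: 1 H each → 2
  2 × Cl: no H
  1 × C: 3 H
  1 × C: 2 H
  1 × F: no H
  1 × O: no H
  Total hydrogens = 7.
Molecular formula: C8H7Cl2FO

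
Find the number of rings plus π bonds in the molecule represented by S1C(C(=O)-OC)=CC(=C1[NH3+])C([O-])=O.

5

Molecular formula from the SMILES: C7H7NO4S.
DoU = (2C + 2 + N − H − X)/2 = (2·7 + 2 + 1 − 7 − 0)/2 = 10/2 = 5.
(Structurally: 1 ring(s) + 4 π bond(s) = 5.)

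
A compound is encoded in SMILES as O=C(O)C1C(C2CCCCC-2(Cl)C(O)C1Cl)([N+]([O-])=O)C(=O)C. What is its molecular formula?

Heavy atoms from the SMILES: 13 C, 2 Cl, 1 N, 6 O.
Implicit hydrogens by atom environment:
  4 × C: 2 H each → 8
  4 × C: 1 H each → 4
  4 × C: no H
  3 × O: no H
  2 × Cl: no H
  2 × O: 1 H each → 2
  1 × C: 3 H
  1 × N (charge +1): no H
  1 × O (charge -1): no H
  Total hydrogens = 17.
Molecular formula: C13H17Cl2NO6

C13H17Cl2NO6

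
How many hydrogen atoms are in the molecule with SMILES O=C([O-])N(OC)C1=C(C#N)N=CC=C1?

Hydrogens are implicit in SMILES; fill each atom to its normal valence:
  3 × C (aromatic): 1 H each → 3
  2 × C (aromatic): no H
  2 × C: no H
  2 × N: no H
  2 × O: no H
  1 × C: 3 H
  1 × N (aromatic): no H
  1 × O (charge -1): no H
  Total hydrogens = 6.

6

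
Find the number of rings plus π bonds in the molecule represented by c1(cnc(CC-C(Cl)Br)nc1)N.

4

Molecular formula from the SMILES: C7H9BrClN3.
DoU = (2C + 2 + N − H − X)/2 = (2·7 + 2 + 3 − 9 − 2)/2 = 8/2 = 4.
(Structurally: 1 ring(s) + 3 π bond(s) = 4.)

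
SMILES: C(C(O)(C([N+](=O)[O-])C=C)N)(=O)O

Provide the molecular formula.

Heavy atoms from the SMILES: 5 C, 2 N, 5 O.
Implicit hydrogens by atom environment:
  2 × C: 1 H each → 2
  2 × C: no H
  2 × O: 1 H each → 2
  2 × O: no H
  1 × C: 2 H
  1 × N: 2 H
  1 × N (charge +1): no H
  1 × O (charge -1): no H
  Total hydrogens = 8.
Molecular formula: C5H8N2O5

C5H8N2O5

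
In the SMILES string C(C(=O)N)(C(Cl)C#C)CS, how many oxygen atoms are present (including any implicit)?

1

The symbol for oxygen appears 1 time in the SMILES.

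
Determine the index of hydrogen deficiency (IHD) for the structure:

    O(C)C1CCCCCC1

1

Molecular formula from the SMILES: C8H16O.
DoU = (2C + 2 + N − H − X)/2 = (2·8 + 2 + 0 − 16 − 0)/2 = 2/2 = 1.
(Structurally: 1 ring(s) + 0 π bond(s) = 1.)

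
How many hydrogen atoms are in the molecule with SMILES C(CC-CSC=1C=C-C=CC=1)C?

16

Hydrogens are implicit in SMILES; fill each atom to its normal valence:
  5 × C (aromatic): 1 H each → 5
  4 × C: 2 H each → 8
  1 × C: 3 H
  1 × C (aromatic): no H
  1 × S: no H
  Total hydrogens = 16.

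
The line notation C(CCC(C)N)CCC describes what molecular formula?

C8H19N

Heavy atoms from the SMILES: 8 C, 1 N.
Implicit hydrogens by atom environment:
  5 × C: 2 H each → 10
  2 × C: 3 H each → 6
  1 × C: 1 H
  1 × N: 2 H
  Total hydrogens = 19.
Molecular formula: C8H19N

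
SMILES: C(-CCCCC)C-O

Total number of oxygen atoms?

1

The symbol for oxygen appears 1 time in the SMILES.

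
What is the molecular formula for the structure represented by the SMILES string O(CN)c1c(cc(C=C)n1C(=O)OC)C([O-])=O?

Heavy atoms from the SMILES: 10 C, 2 N, 5 O.
Implicit hydrogens by atom environment:
  4 × O: no H
  3 × C (aromatic): no H
  2 × C: 2 H each → 4
  2 × C: no H
  1 × C: 3 H
  1 × C (aromatic): 1 H
  1 × C: 1 H
  1 × N: 2 H
  1 × N (aromatic): no H
  1 × O (charge -1): no H
  Total hydrogens = 11.
Net charge -1.
Molecular formula: C10H11N2O5-

C10H11N2O5-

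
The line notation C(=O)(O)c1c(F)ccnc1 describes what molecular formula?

C6H4FNO2

Heavy atoms from the SMILES: 6 C, 1 F, 1 N, 2 O.
Implicit hydrogens by atom environment:
  3 × C (aromatic): 1 H each → 3
  2 × C (aromatic): no H
  1 × C: no H
  1 × F: no H
  1 × N (aromatic): no H
  1 × O: 1 H
  1 × O: no H
  Total hydrogens = 4.
Molecular formula: C6H4FNO2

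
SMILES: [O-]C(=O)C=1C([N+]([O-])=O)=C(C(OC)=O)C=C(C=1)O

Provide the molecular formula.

Heavy atoms from the SMILES: 9 C, 1 N, 7 O.
Implicit hydrogens by atom environment:
  4 × C (aromatic): no H
  4 × O: no H
  2 × C (aromatic): 1 H each → 2
  2 × C: no H
  2 × O (charge -1): no H
  1 × C: 3 H
  1 × N (charge +1): no H
  1 × O: 1 H
  Total hydrogens = 6.
Net charge -1.
Molecular formula: C9H6NO7-

C9H6NO7-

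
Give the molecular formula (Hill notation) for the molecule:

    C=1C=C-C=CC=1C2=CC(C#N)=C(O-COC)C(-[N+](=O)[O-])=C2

C15H12N2O4

Heavy atoms from the SMILES: 15 C, 2 N, 4 O.
Implicit hydrogens by atom environment:
  7 × C (aromatic): 1 H each → 7
  5 × C (aromatic): no H
  3 × O: no H
  1 × C: 3 H
  1 × C: 2 H
  1 × C: no H
  1 × N (charge +1): no H
  1 × N: no H
  1 × O (charge -1): no H
  Total hydrogens = 12.
Molecular formula: C15H12N2O4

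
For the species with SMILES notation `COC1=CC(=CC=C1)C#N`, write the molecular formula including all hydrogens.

Heavy atoms from the SMILES: 8 C, 1 N, 1 O.
Implicit hydrogens by atom environment:
  4 × C (aromatic): 1 H each → 4
  2 × C (aromatic): no H
  1 × C: 3 H
  1 × C: no H
  1 × N: no H
  1 × O: no H
  Total hydrogens = 7.
Molecular formula: C8H7NO

C8H7NO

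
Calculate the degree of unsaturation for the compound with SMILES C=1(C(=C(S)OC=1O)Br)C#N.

5

Molecular formula from the SMILES: C5H2BrNO2S.
DoU = (2C + 2 + N − H − X)/2 = (2·5 + 2 + 1 − 2 − 1)/2 = 10/2 = 5.
(Structurally: 1 ring(s) + 4 π bond(s) = 5.)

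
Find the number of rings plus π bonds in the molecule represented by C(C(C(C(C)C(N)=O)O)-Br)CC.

Molecular formula from the SMILES: C8H16BrNO2.
DoU = (2C + 2 + N − H − X)/2 = (2·8 + 2 + 1 − 16 − 1)/2 = 2/2 = 1.
(Structurally: 0 ring(s) + 1 π bond(s) = 1.)

1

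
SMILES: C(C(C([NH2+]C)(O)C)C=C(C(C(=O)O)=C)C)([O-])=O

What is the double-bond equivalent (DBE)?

4

Molecular formula from the SMILES: C11H17NO5.
DoU = (2C + 2 + N − H − X)/2 = (2·11 + 2 + 1 − 17 − 0)/2 = 8/2 = 4.
(Structurally: 0 ring(s) + 4 π bond(s) = 4.)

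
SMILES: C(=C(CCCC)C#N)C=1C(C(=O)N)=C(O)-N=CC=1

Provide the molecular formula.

C13H15N3O2

Heavy atoms from the SMILES: 13 C, 3 N, 2 O.
Implicit hydrogens by atom environment:
  3 × C: 2 H each → 6
  3 × C (aromatic): no H
  3 × C: no H
  2 × C (aromatic): 1 H each → 2
  1 × C: 3 H
  1 × C: 1 H
  1 × N: 2 H
  1 × N (aromatic): no H
  1 × N: no H
  1 × O: 1 H
  1 × O: no H
  Total hydrogens = 15.
Molecular formula: C13H15N3O2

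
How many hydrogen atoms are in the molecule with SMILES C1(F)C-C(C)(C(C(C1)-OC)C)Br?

16

Hydrogens are implicit in SMILES; fill each atom to its normal valence:
  3 × C: 3 H each → 9
  3 × C: 1 H each → 3
  2 × C: 2 H each → 4
  1 × Br: no H
  1 × C: no H
  1 × F: no H
  1 × O: no H
  Total hydrogens = 16.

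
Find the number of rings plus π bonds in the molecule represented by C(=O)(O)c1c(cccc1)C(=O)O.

Molecular formula from the SMILES: C8H6O4.
DoU = (2C + 2 + N − H − X)/2 = (2·8 + 2 + 0 − 6 − 0)/2 = 12/2 = 6.
(Structurally: 1 ring(s) + 5 π bond(s) = 6.)

6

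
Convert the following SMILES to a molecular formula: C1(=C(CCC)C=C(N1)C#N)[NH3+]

C8H12N3+

Heavy atoms from the SMILES: 8 C, 3 N.
Implicit hydrogens by atom environment:
  3 × C (aromatic): no H
  2 × C: 2 H each → 4
  1 × C: 3 H
  1 × C (aromatic): 1 H
  1 × C: no H
  1 × N (charge +1): 3 H
  1 × N (aromatic): 1 H
  1 × N: no H
  Total hydrogens = 12.
Net charge +1.
Molecular formula: C8H12N3+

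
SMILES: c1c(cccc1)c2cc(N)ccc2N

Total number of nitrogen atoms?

2

The symbol for nitrogen appears 2 times in the SMILES.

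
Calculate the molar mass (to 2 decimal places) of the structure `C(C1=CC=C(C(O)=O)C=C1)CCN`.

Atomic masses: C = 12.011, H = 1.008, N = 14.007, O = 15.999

Molecular formula: C10H13NO2.
M = 10×12.011 + 13×1.008 + 1×14.007 + 2×15.999 = 179.22 g/mol.

179.22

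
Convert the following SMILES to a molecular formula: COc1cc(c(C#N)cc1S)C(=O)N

C9H8N2O2S

Heavy atoms from the SMILES: 9 C, 2 N, 2 O, 1 S.
Implicit hydrogens by atom environment:
  4 × C (aromatic): no H
  2 × C (aromatic): 1 H each → 2
  2 × C: no H
  2 × O: no H
  1 × C: 3 H
  1 × N: 2 H
  1 × N: no H
  1 × S: 1 H
  Total hydrogens = 8.
Molecular formula: C9H8N2O2S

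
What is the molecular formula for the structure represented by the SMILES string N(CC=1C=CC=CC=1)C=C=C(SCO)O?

Heavy atoms from the SMILES: 11 C, 1 N, 2 O, 1 S.
Implicit hydrogens by atom environment:
  5 × C (aromatic): 1 H each → 5
  2 × C: 2 H each → 4
  2 × C: no H
  2 × O: 1 H each → 2
  1 × C: 1 H
  1 × C (aromatic): no H
  1 × N: 1 H
  1 × S: no H
  Total hydrogens = 13.
Molecular formula: C11H13NO2S

C11H13NO2S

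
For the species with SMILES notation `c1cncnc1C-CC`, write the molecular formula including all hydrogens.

Heavy atoms from the SMILES: 7 C, 2 N.
Implicit hydrogens by atom environment:
  3 × C (aromatic): 1 H each → 3
  2 × C: 2 H each → 4
  2 × N (aromatic): no H
  1 × C: 3 H
  1 × C (aromatic): no H
  Total hydrogens = 10.
Molecular formula: C7H10N2

C7H10N2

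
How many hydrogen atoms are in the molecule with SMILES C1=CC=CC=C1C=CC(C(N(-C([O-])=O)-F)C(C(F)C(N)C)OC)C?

23

Hydrogens are implicit in SMILES; fill each atom to its normal valence:
  7 × C: 1 H each → 7
  5 × C (aromatic): 1 H each → 5
  3 × C: 3 H each → 9
  2 × F: no H
  2 × O: no H
  1 × C (aromatic): no H
  1 × C: no H
  1 × N: 2 H
  1 × N: no H
  1 × O (charge -1): no H
  Total hydrogens = 23.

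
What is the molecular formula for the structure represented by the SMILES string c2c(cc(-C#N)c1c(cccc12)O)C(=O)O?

C12H7NO3

Heavy atoms from the SMILES: 12 C, 1 N, 3 O.
Implicit hydrogens by atom environment:
  5 × C (aromatic): 1 H each → 5
  5 × C (aromatic): no H
  2 × C: no H
  2 × O: 1 H each → 2
  1 × N: no H
  1 × O: no H
  Total hydrogens = 7.
Molecular formula: C12H7NO3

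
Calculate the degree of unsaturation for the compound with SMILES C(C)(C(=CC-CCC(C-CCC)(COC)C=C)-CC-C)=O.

3

Molecular formula from the SMILES: C19H34O2.
DoU = (2C + 2 + N − H − X)/2 = (2·19 + 2 + 0 − 34 − 0)/2 = 6/2 = 3.
(Structurally: 0 ring(s) + 3 π bond(s) = 3.)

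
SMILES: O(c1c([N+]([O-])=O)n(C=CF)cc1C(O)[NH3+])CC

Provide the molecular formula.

Heavy atoms from the SMILES: 9 C, 1 F, 3 N, 4 O.
Implicit hydrogens by atom environment:
  3 × C: 1 H each → 3
  3 × C (aromatic): no H
  2 × O: no H
  1 × C: 3 H
  1 × C: 2 H
  1 × C (aromatic): 1 H
  1 × F: no H
  1 × N (charge +1): 3 H
  1 × N (aromatic): no H
  1 × N (charge +1): no H
  1 × O: 1 H
  1 × O (charge -1): no H
  Total hydrogens = 13.
Net charge +1.
Molecular formula: C9H13FN3O4+

C9H13FN3O4+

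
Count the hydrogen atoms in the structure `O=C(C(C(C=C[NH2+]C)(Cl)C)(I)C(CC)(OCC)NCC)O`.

Hydrogens are implicit in SMILES; fill each atom to its normal valence:
  5 × C: 3 H each → 15
  4 × C: no H
  3 × C: 2 H each → 6
  2 × C: 1 H each → 2
  2 × O: no H
  1 × Cl: no H
  1 × I: no H
  1 × N (charge +1): 2 H
  1 × N: 1 H
  1 × O: 1 H
  Total hydrogens = 27.

27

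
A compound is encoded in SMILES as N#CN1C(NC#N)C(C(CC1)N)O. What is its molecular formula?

Heavy atoms from the SMILES: 7 C, 5 N, 1 O.
Implicit hydrogens by atom environment:
  3 × C: 1 H each → 3
  3 × N: no H
  2 × C: 2 H each → 4
  2 × C: no H
  1 × N: 2 H
  1 × N: 1 H
  1 × O: 1 H
  Total hydrogens = 11.
Molecular formula: C7H11N5O

C7H11N5O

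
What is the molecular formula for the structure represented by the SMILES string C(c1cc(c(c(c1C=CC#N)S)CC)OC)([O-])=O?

C13H12NO3S-

Heavy atoms from the SMILES: 13 C, 1 N, 3 O, 1 S.
Implicit hydrogens by atom environment:
  5 × C (aromatic): no H
  2 × C: 3 H each → 6
  2 × C: 1 H each → 2
  2 × C: no H
  2 × O: no H
  1 × C: 2 H
  1 × C (aromatic): 1 H
  1 × N: no H
  1 × O (charge -1): no H
  1 × S: 1 H
  Total hydrogens = 12.
Net charge -1.
Molecular formula: C13H12NO3S-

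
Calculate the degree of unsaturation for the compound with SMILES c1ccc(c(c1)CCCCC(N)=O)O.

5

Molecular formula from the SMILES: C11H15NO2.
DoU = (2C + 2 + N − H − X)/2 = (2·11 + 2 + 1 − 15 − 0)/2 = 10/2 = 5.
(Structurally: 1 ring(s) + 4 π bond(s) = 5.)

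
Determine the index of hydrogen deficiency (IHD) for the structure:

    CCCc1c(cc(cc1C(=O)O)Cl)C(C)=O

6

Molecular formula from the SMILES: C12H13ClO3.
DoU = (2C + 2 + N − H − X)/2 = (2·12 + 2 + 0 − 13 − 1)/2 = 12/2 = 6.
(Structurally: 1 ring(s) + 5 π bond(s) = 6.)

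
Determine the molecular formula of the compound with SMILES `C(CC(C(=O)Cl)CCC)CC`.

Heavy atoms from the SMILES: 9 C, 1 Cl, 1 O.
Implicit hydrogens by atom environment:
  5 × C: 2 H each → 10
  2 × C: 3 H each → 6
  1 × C: 1 H
  1 × C: no H
  1 × Cl: no H
  1 × O: no H
  Total hydrogens = 17.
Molecular formula: C9H17ClO

C9H17ClO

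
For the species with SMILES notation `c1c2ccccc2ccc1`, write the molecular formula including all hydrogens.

C10H8

Heavy atoms from the SMILES: 10 C.
Implicit hydrogens by atom environment:
  8 × C (aromatic): 1 H each → 8
  2 × C (aromatic): no H
  Total hydrogens = 8.
Molecular formula: C10H8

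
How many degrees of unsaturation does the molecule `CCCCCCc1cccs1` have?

Molecular formula from the SMILES: C10H16S.
DoU = (2C + 2 + N − H − X)/2 = (2·10 + 2 + 0 − 16 − 0)/2 = 6/2 = 3.
(Structurally: 1 ring(s) + 2 π bond(s) = 3.)

3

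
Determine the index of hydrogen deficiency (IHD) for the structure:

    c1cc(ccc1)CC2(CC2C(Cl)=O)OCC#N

8

Molecular formula from the SMILES: C13H12ClNO2.
DoU = (2C + 2 + N − H − X)/2 = (2·13 + 2 + 1 − 12 − 1)/2 = 16/2 = 8.
(Structurally: 2 ring(s) + 6 π bond(s) = 8.)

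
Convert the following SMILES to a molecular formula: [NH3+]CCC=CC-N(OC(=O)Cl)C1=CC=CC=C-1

Heavy atoms from the SMILES: 12 C, 1 Cl, 2 N, 2 O.
Implicit hydrogens by atom environment:
  5 × C (aromatic): 1 H each → 5
  3 × C: 2 H each → 6
  2 × C: 1 H each → 2
  2 × O: no H
  1 × C: no H
  1 × C (aromatic): no H
  1 × Cl: no H
  1 × N (charge +1): 3 H
  1 × N: no H
  Total hydrogens = 16.
Net charge +1.
Molecular formula: C12H16ClN2O2+

C12H16ClN2O2+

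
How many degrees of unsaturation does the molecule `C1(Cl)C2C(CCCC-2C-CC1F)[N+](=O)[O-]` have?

3

Molecular formula from the SMILES: C10H15ClFNO2.
DoU = (2C + 2 + N − H − X)/2 = (2·10 + 2 + 1 − 15 − 2)/2 = 6/2 = 3.
(Structurally: 2 ring(s) + 1 π bond(s) = 3.)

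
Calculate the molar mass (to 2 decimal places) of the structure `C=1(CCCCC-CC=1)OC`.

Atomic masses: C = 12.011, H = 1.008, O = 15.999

140.23

Molecular formula: C9H16O.
M = 9×12.011 + 16×1.008 + 1×15.999 = 140.23 g/mol.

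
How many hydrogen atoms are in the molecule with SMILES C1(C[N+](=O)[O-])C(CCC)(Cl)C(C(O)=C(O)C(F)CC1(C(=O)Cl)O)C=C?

20

Hydrogens are implicit in SMILES; fill each atom to its normal valence:
  5 × C: 2 H each → 10
  5 × C: no H
  4 × C: 1 H each → 4
  3 × O: 1 H each → 3
  2 × Cl: no H
  2 × O: no H
  1 × C: 3 H
  1 × F: no H
  1 × N (charge +1): no H
  1 × O (charge -1): no H
  Total hydrogens = 20.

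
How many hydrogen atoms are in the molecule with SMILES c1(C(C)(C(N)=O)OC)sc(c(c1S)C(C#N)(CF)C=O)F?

Hydrogens are implicit in SMILES; fill each atom to its normal valence:
  4 × C (aromatic): no H
  4 × C: no H
  3 × O: no H
  2 × C: 3 H each → 6
  2 × F: no H
  1 × C: 2 H
  1 × C: 1 H
  1 × N: 2 H
  1 × N: no H
  1 × S: 1 H
  1 × S (aromatic): no H
  Total hydrogens = 12.

12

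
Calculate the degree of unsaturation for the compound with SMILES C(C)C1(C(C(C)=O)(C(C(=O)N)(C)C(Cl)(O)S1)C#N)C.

Molecular formula from the SMILES: C12H17ClN2O3S.
DoU = (2C + 2 + N − H − X)/2 = (2·12 + 2 + 2 − 17 − 1)/2 = 10/2 = 5.
(Structurally: 1 ring(s) + 4 π bond(s) = 5.)

5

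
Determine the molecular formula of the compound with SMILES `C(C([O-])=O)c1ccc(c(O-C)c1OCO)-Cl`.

C10H10ClO5-

Heavy atoms from the SMILES: 10 C, 1 Cl, 5 O.
Implicit hydrogens by atom environment:
  4 × C (aromatic): no H
  3 × O: no H
  2 × C: 2 H each → 4
  2 × C (aromatic): 1 H each → 2
  1 × C: 3 H
  1 × C: no H
  1 × Cl: no H
  1 × O: 1 H
  1 × O (charge -1): no H
  Total hydrogens = 10.
Net charge -1.
Molecular formula: C10H10ClO5-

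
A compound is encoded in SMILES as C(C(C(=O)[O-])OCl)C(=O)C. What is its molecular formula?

C5H6ClO4-

Heavy atoms from the SMILES: 5 C, 1 Cl, 4 O.
Implicit hydrogens by atom environment:
  3 × O: no H
  2 × C: no H
  1 × C: 3 H
  1 × C: 2 H
  1 × C: 1 H
  1 × Cl: no H
  1 × O (charge -1): no H
  Total hydrogens = 6.
Net charge -1.
Molecular formula: C5H6ClO4-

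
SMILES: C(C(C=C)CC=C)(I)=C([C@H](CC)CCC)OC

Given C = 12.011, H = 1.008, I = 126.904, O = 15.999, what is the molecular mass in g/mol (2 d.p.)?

Molecular formula: C15H25IO.
M = 15×12.011 + 25×1.008 + 1×126.904 + 1×15.999 = 348.27 g/mol.

348.27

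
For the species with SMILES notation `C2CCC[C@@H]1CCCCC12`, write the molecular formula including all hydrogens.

C10H18

Heavy atoms from the SMILES: 10 C.
Implicit hydrogens by atom environment:
  8 × C: 2 H each → 16
  2 × C: 1 H each → 2
  Total hydrogens = 18.
Molecular formula: C10H18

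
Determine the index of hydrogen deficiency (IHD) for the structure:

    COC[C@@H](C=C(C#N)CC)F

3

Molecular formula from the SMILES: C8H12FNO.
DoU = (2C + 2 + N − H − X)/2 = (2·8 + 2 + 1 − 12 − 1)/2 = 6/2 = 3.
(Structurally: 0 ring(s) + 3 π bond(s) = 3.)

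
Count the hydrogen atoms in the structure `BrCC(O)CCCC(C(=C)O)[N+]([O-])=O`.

Hydrogens are implicit in SMILES; fill each atom to its normal valence:
  5 × C: 2 H each → 10
  2 × C: 1 H each → 2
  2 × O: 1 H each → 2
  1 × Br: no H
  1 × C: no H
  1 × N (charge +1): no H
  1 × O: no H
  1 × O (charge -1): no H
  Total hydrogens = 14.

14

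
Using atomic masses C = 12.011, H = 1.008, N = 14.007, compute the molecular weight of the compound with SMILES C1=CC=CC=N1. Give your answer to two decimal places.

Molecular formula: C5H5N.
M = 5×12.011 + 5×1.008 + 1×14.007 = 79.10 g/mol.

79.10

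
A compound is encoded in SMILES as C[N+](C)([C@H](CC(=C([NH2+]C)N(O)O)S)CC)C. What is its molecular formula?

[C10H25N3O2S]2+

Heavy atoms from the SMILES: 10 C, 3 N, 2 O, 1 S.
Implicit hydrogens by atom environment:
  5 × C: 3 H each → 15
  2 × C: 2 H each → 4
  2 × C: no H
  2 × O: 1 H each → 2
  1 × C: 1 H
  1 × N (charge +1): 2 H
  1 × N: no H
  1 × N (charge +1): no H
  1 × S: 1 H
  Total hydrogens = 25.
Net charge +2.
Molecular formula: [C10H25N3O2S]2+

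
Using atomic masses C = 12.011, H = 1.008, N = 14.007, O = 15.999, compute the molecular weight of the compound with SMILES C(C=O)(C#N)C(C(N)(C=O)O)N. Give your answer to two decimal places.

Molecular formula: C6H9N3O3.
M = 6×12.011 + 9×1.008 + 3×14.007 + 3×15.999 = 171.16 g/mol.

171.16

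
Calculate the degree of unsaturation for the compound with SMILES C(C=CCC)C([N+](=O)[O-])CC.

Molecular formula from the SMILES: C8H15NO2.
DoU = (2C + 2 + N − H − X)/2 = (2·8 + 2 + 1 − 15 − 0)/2 = 4/2 = 2.
(Structurally: 0 ring(s) + 2 π bond(s) = 2.)

2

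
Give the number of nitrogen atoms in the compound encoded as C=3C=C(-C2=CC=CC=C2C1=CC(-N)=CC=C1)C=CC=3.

The symbol for nitrogen appears 1 time in the SMILES.

1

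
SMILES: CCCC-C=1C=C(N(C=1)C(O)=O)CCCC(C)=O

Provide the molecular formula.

Heavy atoms from the SMILES: 14 C, 1 N, 3 O.
Implicit hydrogens by atom environment:
  6 × C: 2 H each → 12
  2 × C: 3 H each → 6
  2 × C (aromatic): 1 H each → 2
  2 × C (aromatic): no H
  2 × C: no H
  2 × O: no H
  1 × N (aromatic): no H
  1 × O: 1 H
  Total hydrogens = 21.
Molecular formula: C14H21NO3

C14H21NO3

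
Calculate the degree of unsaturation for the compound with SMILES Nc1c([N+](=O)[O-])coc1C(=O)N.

5

Molecular formula from the SMILES: C5H5N3O4.
DoU = (2C + 2 + N − H − X)/2 = (2·5 + 2 + 3 − 5 − 0)/2 = 10/2 = 5.
(Structurally: 1 ring(s) + 4 π bond(s) = 5.)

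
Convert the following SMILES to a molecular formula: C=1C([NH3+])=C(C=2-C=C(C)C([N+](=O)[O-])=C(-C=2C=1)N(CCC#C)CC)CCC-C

C21H28N3O2+

Heavy atoms from the SMILES: 21 C, 3 N, 2 O.
Implicit hydrogens by atom environment:
  7 × C (aromatic): no H
  6 × C: 2 H each → 12
  3 × C: 3 H each → 9
  3 × C (aromatic): 1 H each → 3
  1 × C: 1 H
  1 × C: no H
  1 × N (charge +1): 3 H
  1 × N (charge +1): no H
  1 × N: no H
  1 × O: no H
  1 × O (charge -1): no H
  Total hydrogens = 28.
Net charge +1.
Molecular formula: C21H28N3O2+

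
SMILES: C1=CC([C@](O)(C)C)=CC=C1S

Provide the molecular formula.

Heavy atoms from the SMILES: 9 C, 1 O, 1 S.
Implicit hydrogens by atom environment:
  4 × C (aromatic): 1 H each → 4
  2 × C: 3 H each → 6
  2 × C (aromatic): no H
  1 × C: no H
  1 × O: 1 H
  1 × S: 1 H
  Total hydrogens = 12.
Molecular formula: C9H12OS

C9H12OS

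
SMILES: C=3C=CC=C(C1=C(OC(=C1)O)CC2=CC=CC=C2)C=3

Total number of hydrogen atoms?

14

Hydrogens are implicit in SMILES; fill each atom to its normal valence:
  11 × C (aromatic): 1 H each → 11
  5 × C (aromatic): no H
  1 × C: 2 H
  1 × O: 1 H
  1 × O (aromatic): no H
  Total hydrogens = 14.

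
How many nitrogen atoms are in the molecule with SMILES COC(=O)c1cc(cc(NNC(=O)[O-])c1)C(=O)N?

3

The symbol for nitrogen appears 3 times in the SMILES.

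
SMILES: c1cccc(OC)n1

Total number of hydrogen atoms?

7

Hydrogens are implicit in SMILES; fill each atom to its normal valence:
  4 × C (aromatic): 1 H each → 4
  1 × C: 3 H
  1 × C (aromatic): no H
  1 × N (aromatic): no H
  1 × O: no H
  Total hydrogens = 7.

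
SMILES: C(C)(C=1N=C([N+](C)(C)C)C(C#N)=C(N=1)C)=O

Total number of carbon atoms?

The symbol for carbon appears 11 times in the SMILES.

11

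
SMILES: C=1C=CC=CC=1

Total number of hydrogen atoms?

Hydrogens are implicit in SMILES; fill each atom to its normal valence:
  6 × C (aromatic): 1 H each → 6
  Total hydrogens = 6.

6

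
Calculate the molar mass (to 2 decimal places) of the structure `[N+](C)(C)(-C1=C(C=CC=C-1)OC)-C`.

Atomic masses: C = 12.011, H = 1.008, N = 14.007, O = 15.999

166.24

Molecular formula: C10H16NO+.
M = 10×12.011 + 16×1.008 + 1×14.007 + 1×15.999 = 166.24 g/mol.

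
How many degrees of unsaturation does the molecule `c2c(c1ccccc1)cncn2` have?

8

Molecular formula from the SMILES: C10H8N2.
DoU = (2C + 2 + N − H − X)/2 = (2·10 + 2 + 2 − 8 − 0)/2 = 16/2 = 8.
(Structurally: 2 ring(s) + 6 π bond(s) = 8.)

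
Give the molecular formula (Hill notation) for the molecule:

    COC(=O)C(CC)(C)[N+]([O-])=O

Heavy atoms from the SMILES: 6 C, 1 N, 4 O.
Implicit hydrogens by atom environment:
  3 × C: 3 H each → 9
  3 × O: no H
  2 × C: no H
  1 × C: 2 H
  1 × N (charge +1): no H
  1 × O (charge -1): no H
  Total hydrogens = 11.
Molecular formula: C6H11NO4

C6H11NO4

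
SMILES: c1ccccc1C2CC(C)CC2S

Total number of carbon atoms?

12

The symbol for carbon appears 12 times in the SMILES. Lowercase c denotes aromatic carbon and counts toward C.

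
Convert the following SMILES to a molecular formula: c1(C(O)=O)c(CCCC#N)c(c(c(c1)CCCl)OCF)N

Heavy atoms from the SMILES: 14 C, 1 Cl, 1 F, 2 N, 3 O.
Implicit hydrogens by atom environment:
  6 × C: 2 H each → 12
  5 × C (aromatic): no H
  2 × C: no H
  2 × O: no H
  1 × C (aromatic): 1 H
  1 × Cl: no H
  1 × F: no H
  1 × N: 2 H
  1 × N: no H
  1 × O: 1 H
  Total hydrogens = 16.
Molecular formula: C14H16ClFN2O3

C14H16ClFN2O3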